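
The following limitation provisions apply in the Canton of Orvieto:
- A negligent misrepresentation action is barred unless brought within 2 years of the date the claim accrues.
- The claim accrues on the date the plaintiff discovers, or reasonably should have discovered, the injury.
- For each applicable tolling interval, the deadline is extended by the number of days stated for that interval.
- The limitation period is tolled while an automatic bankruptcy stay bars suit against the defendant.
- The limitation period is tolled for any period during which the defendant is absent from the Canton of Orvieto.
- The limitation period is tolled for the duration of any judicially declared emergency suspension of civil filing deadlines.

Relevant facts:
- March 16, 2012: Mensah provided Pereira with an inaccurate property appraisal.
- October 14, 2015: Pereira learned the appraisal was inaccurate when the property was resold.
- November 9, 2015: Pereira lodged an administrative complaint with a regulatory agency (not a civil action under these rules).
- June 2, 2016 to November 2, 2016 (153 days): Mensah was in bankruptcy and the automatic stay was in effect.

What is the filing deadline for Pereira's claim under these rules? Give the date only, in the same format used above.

Under the discovery rule, the claim accrued on October 14, 2015, when Pereira discovered the injury — not on the March 16, 2012 date of the underlying act.
Adding the 2 years base period to October 14, 2015 gives a deadline of October 14, 2017, before any tolling.
The period was tolled for 153 days by the automatic bankruptcy stay (June 2, 2016 to November 2, 2016), pushing the deadline to March 16, 2018.
Nothing else in the chronology tolls or restarts the period.

March 16, 2018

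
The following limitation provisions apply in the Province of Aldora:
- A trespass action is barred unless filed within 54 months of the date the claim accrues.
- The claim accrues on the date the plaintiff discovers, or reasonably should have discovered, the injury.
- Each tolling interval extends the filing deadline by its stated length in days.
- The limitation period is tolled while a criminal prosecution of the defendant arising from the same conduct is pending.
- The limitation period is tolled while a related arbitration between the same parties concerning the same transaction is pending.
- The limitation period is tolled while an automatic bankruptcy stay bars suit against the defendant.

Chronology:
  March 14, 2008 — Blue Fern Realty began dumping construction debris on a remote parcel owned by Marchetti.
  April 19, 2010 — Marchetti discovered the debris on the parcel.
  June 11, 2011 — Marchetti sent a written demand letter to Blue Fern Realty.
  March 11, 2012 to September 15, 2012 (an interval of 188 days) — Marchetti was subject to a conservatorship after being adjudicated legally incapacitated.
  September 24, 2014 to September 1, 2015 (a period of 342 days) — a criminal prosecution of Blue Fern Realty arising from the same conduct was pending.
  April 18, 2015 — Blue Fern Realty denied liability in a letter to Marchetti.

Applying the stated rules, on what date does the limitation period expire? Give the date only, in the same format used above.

September 26, 2015

Under the discovery rule, the claim accrued on April 19, 2010, when Marchetti discovered the injury — not on the March 14, 2008 date of the underlying act.
54 months from April 19, 2010 is October 19, 2014.
The period was tolled for 342 days by the pending criminal prosecution (September 24, 2014 to September 1, 2015), pushing the deadline to September 26, 2015.
No stated provision tolls the period for the plaintiff's incapacity, so the interval from March 11, 2012 to September 15, 2012 has no effect on the deadline.
The other events in the timeline have no effect on the limitation period under the stated rules.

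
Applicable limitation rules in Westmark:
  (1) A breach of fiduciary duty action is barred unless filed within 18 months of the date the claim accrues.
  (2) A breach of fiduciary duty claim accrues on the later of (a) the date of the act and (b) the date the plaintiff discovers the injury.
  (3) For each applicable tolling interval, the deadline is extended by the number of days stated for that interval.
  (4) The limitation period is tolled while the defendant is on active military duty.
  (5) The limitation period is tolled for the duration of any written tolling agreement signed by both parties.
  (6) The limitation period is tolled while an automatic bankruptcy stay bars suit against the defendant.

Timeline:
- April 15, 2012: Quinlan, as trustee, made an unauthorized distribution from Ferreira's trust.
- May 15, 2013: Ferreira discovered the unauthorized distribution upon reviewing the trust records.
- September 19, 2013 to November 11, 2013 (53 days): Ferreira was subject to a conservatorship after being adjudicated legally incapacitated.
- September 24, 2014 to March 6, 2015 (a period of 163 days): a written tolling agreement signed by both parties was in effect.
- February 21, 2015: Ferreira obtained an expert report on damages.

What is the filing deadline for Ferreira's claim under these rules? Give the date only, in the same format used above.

April 27, 2015

Because discovery on May 15, 2013 post-dates the April 15, 2012 act, accrual under the later-of rule falls on May 15, 2013.
The untolled deadline — 18 months after May 15, 2013 — is November 15, 2014.
The written tolling agreement from September 24, 2014 to March 6, 2015 tolled the period for 163 days, extending the deadline to April 27, 2015.
The plaintiff's legal incapacity from September 19, 2013 to November 11, 2013 does not toll the period, because no stated rule makes the plaintiff's incapacity a tolling event.
The other events in the timeline have no effect on the limitation period under the stated rules.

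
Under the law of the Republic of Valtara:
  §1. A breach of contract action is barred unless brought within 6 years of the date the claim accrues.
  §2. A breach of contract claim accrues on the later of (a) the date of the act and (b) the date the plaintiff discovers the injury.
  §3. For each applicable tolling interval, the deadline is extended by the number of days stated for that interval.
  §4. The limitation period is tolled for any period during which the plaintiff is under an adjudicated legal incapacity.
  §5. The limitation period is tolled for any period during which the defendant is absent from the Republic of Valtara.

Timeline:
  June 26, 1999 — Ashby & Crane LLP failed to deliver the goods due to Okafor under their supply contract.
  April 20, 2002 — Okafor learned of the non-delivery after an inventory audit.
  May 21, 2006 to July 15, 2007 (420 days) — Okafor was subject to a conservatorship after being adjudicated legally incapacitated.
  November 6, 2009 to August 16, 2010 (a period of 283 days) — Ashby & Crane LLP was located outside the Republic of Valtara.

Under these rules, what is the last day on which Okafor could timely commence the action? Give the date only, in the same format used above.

Taking the later of the act (June 26, 1999) and discovery (April 20, 2002), the claim accrued on April 20, 2002.
The untolled deadline — 6 years after April 20, 2002 — is April 20, 2008.
Because the plaintiff's legal incapacity ran from May 21, 2006 to July 15, 2007, the deadline is extended by 420 days to June 14, 2009.
By the time the defendant's absence from the jurisdiction began on November 6, 2009, the limitation period had already expired on June 14, 2009; that interval cannot revive it.

June 14, 2009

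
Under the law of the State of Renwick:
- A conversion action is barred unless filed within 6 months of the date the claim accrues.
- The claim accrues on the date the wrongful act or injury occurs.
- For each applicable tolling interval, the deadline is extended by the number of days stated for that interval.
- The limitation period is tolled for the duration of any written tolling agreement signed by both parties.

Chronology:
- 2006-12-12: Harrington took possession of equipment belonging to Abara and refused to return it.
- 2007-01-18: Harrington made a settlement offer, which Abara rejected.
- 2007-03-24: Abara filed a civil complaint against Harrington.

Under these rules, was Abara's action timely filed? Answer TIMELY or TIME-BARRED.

TIMELY

The claim accrued on 2006-12-12, the date of the act.
The untolled deadline — 6 months after 2006-12-12 — is 2007-06-12.
Nothing else in the chronology tolls or restarts the period.
Filing on 2007-03-24 beat the 2007-06-12 deadline — the action is timely.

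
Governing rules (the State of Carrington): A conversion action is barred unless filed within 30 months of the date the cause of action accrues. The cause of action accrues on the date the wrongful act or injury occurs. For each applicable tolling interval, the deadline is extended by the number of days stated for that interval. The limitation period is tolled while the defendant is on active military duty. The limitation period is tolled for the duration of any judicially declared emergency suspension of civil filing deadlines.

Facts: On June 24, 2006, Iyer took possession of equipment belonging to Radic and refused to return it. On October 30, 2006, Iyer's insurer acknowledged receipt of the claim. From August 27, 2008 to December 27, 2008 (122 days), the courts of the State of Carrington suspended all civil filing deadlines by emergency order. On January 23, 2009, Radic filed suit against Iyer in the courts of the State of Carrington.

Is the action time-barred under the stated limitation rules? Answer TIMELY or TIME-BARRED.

TIMELY

The limitation period began to run on June 24, 2006.
The untolled deadline — 30 months after June 24, 2006 — is December 24, 2008.
The emergency suspension of filing deadlines from August 27, 2008 to December 27, 2008 tolled the period for 122 days, extending the deadline to April 25, 2009.
Nothing else in the chronology tolls or restarts the period.
Radic filed on January 23, 2009, before the April 25, 2009 deadline, so the action is timely.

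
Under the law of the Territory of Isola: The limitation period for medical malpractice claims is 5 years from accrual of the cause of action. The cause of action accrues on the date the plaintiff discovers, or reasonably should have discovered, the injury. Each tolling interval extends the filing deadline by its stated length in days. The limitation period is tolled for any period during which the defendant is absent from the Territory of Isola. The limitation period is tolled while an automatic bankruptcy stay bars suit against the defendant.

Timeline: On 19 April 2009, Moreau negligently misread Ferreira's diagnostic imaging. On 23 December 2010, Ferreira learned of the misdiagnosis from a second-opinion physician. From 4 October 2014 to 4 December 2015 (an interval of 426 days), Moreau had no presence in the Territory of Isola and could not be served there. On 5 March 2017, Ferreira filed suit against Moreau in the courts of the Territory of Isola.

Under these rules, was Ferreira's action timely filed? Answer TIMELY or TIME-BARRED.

Under the discovery rule, the claim accrued on 23 December 2010, when Ferreira discovered the injury — not on the 19 April 2009 date of the underlying act.
5 years from 23 December 2010 is 23 December 2015.
The defendant's absence from the jurisdiction from 4 October 2014 to 4 December 2015 tolled the period for 426 days, extending the deadline to 21 February 2017.
The 5 March 2017 filing falls after the 21 February 2017 deadline; the claim is time-barred.

TIME-BARRED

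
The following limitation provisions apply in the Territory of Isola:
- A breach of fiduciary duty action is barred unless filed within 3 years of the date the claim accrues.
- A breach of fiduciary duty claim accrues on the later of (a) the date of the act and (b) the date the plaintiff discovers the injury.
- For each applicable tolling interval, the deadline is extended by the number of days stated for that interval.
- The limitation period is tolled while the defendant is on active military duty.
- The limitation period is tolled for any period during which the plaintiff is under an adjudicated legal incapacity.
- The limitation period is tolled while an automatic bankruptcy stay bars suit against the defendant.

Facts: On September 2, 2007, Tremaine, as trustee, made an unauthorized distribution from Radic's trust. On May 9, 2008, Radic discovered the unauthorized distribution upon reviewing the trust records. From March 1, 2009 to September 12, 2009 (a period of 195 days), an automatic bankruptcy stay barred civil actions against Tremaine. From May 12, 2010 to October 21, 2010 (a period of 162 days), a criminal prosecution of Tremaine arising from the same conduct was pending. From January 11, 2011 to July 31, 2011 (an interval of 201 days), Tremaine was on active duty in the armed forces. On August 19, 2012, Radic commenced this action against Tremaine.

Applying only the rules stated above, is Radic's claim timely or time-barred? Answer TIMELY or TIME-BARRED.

Because discovery on May 9, 2008 post-dates the September 2, 2007 act, accrual under the later-of rule falls on May 9, 2008.
Adding the 3 years base period to May 9, 2008 gives a deadline of May 9, 2011, before any tolling.
The period was tolled for 195 days by the automatic bankruptcy stay (March 1, 2009 to September 12, 2009), pushing the deadline to November 20, 2011.
The defendant's active military service from January 11, 2011 to July 31, 2011 tolled the period for 201 days, extending the deadline to June 8, 2012.
No stated provision tolls the period for a criminal prosecution, so the interval from May 12, 2010 to October 21, 2010 has no effect on the deadline.
Filing on August 19, 2012 missed the June 8, 2012 deadline — the action is time-barred.

TIME-BARRED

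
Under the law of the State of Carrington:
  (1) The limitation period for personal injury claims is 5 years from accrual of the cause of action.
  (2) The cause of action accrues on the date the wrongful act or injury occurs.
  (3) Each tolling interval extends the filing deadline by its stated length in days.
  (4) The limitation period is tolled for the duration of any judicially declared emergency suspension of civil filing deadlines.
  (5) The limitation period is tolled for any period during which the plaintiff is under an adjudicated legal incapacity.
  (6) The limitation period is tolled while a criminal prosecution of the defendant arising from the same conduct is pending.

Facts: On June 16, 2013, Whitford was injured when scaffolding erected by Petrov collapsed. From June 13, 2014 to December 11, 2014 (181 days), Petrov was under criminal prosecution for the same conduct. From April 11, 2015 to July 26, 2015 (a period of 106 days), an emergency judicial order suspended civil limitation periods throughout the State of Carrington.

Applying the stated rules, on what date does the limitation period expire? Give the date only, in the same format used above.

March 30, 2019

The limitation period began to run on June 16, 2013.
Adding the 5 years base period to June 16, 2013 gives a deadline of June 16, 2018, before any tolling.
The pending criminal prosecution from June 13, 2014 to December 11, 2014 tolled the period for 181 days, extending the deadline to December 14, 2018.
Because the emergency suspension of filing deadlines ran from April 11, 2015 to July 26, 2015, the deadline is extended by 106 days to March 30, 2019.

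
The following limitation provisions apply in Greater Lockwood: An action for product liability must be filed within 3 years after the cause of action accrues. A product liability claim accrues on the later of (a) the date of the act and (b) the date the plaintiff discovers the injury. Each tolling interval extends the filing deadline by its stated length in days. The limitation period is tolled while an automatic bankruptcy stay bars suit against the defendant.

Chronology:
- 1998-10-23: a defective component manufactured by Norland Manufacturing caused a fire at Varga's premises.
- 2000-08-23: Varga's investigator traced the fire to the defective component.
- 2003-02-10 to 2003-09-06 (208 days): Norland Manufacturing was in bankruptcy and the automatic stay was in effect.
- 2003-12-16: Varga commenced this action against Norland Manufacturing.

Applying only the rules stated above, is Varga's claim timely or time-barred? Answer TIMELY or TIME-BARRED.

Because discovery on 2000-08-23 post-dates the 1998-10-23 act, accrual under the later-of rule falls on 2000-08-23.
The untolled deadline — 3 years after 2000-08-23 — is 2003-08-23.
The automatic bankruptcy stay from 2003-02-10 to 2003-09-06 tolled the period for 208 days, extending the deadline to 2004-03-18.
The 2003-12-16 filing precedes the 2004-03-18 deadline; the claim is timely.

TIMELY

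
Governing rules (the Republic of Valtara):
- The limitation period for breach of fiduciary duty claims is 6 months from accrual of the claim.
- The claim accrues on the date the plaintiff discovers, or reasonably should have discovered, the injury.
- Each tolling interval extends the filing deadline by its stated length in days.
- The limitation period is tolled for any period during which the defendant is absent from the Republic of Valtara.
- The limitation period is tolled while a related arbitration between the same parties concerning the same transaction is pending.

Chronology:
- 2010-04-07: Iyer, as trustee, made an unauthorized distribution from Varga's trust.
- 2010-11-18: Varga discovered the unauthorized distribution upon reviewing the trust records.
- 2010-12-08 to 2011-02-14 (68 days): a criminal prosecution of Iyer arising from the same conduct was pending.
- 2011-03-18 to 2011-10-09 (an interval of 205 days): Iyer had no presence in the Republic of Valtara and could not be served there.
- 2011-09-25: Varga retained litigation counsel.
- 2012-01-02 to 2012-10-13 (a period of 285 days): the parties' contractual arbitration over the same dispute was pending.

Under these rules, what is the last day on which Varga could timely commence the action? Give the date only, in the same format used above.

2011-12-09

The claim did not accrue until Varga discovered the injury on 2010-11-18; the 2010-04-07 act date does not start the clock under the stated rule.
6 months from 2010-11-18 is 2011-05-18.
Because the defendant's absence from the jurisdiction ran from 2011-03-18 to 2011-10-09, the deadline is extended by 205 days to 2011-12-09.
The pending related arbitration from 2012-01-02 to 2012-10-13 began after the period had already run on 2011-12-09, so it has no tolling effect.
The pending criminal prosecution from 2010-12-08 to 2011-02-14 does not toll the period, because no stated rule makes a criminal prosecution a tolling event.
Nothing else in the chronology tolls or restarts the period.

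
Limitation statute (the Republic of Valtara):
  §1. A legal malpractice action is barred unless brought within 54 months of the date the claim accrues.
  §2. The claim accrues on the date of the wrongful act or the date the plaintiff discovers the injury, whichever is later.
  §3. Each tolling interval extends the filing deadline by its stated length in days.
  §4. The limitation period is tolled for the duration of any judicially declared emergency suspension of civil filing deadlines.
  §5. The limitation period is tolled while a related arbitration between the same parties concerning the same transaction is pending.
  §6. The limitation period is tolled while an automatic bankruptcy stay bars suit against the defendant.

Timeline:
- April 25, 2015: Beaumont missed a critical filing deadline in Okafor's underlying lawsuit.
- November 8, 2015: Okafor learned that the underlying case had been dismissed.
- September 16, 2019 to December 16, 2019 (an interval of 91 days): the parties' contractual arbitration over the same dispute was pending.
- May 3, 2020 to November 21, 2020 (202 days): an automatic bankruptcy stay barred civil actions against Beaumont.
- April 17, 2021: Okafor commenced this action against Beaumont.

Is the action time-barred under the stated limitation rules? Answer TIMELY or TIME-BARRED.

TIME-BARRED

Because discovery on November 8, 2015 post-dates the April 25, 2015 act, accrual under the later-of rule falls on November 8, 2015.
The untolled deadline — 54 months after November 8, 2015 — is May 8, 2020.
The pending related arbitration from September 16, 2019 to December 16, 2019 tolled the period for 91 days, extending the deadline to August 7, 2020.
The period was tolled for 202 days by the automatic bankruptcy stay (May 3, 2020 to November 21, 2020), pushing the deadline to February 25, 2021.
The April 17, 2021 filing falls after the February 25, 2021 deadline; the claim is time-barred.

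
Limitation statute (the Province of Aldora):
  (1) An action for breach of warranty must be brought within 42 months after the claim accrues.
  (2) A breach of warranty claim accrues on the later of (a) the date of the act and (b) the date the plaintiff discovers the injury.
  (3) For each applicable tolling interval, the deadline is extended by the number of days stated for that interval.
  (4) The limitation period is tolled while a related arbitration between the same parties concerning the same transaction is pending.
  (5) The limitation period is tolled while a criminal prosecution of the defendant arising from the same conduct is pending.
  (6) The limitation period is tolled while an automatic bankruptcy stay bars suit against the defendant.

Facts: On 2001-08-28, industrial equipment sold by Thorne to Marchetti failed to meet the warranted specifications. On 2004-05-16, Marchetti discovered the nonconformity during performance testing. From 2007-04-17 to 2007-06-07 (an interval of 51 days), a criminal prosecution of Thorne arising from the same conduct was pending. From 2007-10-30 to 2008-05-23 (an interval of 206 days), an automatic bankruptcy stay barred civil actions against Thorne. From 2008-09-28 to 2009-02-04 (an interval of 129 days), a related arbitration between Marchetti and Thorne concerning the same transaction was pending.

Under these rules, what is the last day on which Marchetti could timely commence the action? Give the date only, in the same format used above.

2008-07-30

Because discovery on 2004-05-16 post-dates the 2001-08-28 act, accrual under the later-of rule falls on 2004-05-16.
42 months from 2004-05-16 is 2007-11-16.
Because the pending criminal prosecution ran from 2007-04-17 to 2007-06-07, the deadline is extended by 51 days to 2008-01-06.
The period was tolled for 206 days by the automatic bankruptcy stay (2007-10-30 to 2008-05-23), pushing the deadline to 2008-07-30.
The pending related arbitration starting 2008-09-28 came too late — the period had run on 2008-07-30 — and so does not extend the deadline.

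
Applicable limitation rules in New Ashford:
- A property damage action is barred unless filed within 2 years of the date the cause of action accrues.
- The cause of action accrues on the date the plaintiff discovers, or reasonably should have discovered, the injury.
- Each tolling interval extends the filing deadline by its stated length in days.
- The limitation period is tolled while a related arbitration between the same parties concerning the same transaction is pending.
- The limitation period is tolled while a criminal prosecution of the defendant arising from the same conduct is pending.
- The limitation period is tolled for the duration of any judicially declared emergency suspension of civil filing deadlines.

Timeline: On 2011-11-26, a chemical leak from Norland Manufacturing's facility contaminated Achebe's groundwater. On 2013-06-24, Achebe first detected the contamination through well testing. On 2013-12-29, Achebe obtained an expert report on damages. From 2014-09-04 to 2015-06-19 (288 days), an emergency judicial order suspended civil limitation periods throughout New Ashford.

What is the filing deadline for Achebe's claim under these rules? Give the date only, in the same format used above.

2016-04-07

The claim did not accrue until Achebe discovered the injury on 2013-06-24; the 2011-11-26 act date does not start the clock under the stated rule.
The untolled deadline — 2 years after 2013-06-24 — is 2015-06-24.
The emergency suspension of filing deadlines from 2014-09-04 to 2015-06-19 tolled the period for 288 days, extending the deadline to 2016-04-07.
The other events in the timeline have no effect on the limitation period under the stated rules.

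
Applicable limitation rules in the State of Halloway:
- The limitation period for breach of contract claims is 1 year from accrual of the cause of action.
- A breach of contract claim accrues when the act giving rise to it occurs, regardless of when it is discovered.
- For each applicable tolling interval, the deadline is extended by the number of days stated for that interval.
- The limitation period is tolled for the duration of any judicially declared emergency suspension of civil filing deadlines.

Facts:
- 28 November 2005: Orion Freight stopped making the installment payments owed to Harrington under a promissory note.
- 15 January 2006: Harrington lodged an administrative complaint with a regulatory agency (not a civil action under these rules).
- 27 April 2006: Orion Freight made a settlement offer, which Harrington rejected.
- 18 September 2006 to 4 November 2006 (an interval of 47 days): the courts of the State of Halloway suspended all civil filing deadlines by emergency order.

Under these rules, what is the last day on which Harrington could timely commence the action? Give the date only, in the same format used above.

14 January 2007

The claim accrued on 28 November 2005, when the wrongful act occurred.
Adding the 1 year base period to 28 November 2005 gives a deadline of 28 November 2006, before any tolling.
The emergency suspension of filing deadlines from 18 September 2006 to 4 November 2006 tolled the period for 47 days, extending the deadline to 14 January 2007.
Nothing else in the chronology tolls or restarts the period.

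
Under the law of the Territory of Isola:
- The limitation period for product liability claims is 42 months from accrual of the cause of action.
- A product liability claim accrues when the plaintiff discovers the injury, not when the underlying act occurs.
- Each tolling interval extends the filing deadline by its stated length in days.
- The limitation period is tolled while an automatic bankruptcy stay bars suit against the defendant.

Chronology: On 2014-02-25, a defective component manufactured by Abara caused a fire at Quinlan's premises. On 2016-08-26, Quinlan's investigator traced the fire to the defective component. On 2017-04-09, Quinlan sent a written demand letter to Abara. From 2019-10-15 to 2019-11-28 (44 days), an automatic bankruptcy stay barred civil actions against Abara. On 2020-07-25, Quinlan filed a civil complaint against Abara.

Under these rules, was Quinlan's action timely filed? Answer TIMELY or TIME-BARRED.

TIME-BARRED

Under the discovery rule, the claim accrued on 2016-08-26, when Quinlan discovered the injury — not on the 2014-02-25 date of the underlying act.
Adding the 42 months base period to 2016-08-26 gives a deadline of 2020-02-26, before any tolling.
The period was tolled for 44 days by the automatic bankruptcy stay (2019-10-15 to 2019-11-28), pushing the deadline to 2020-04-10.
None of the other events listed affects the running of the period under the stated rules.
The 2020-07-25 filing falls after the 2020-04-10 deadline; the claim is time-barred.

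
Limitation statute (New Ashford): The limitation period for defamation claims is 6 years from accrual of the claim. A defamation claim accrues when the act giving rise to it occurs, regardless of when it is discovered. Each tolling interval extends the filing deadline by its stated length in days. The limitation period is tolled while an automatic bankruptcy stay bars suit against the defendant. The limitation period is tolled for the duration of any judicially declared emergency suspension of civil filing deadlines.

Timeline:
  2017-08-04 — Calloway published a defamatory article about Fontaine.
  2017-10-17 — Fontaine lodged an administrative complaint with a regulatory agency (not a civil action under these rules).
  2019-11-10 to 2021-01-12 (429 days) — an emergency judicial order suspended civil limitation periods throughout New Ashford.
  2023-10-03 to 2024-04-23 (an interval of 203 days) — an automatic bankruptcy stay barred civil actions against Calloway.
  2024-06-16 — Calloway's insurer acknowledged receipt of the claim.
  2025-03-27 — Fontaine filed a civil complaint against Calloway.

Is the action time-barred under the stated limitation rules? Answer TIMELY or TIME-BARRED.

TIMELY

The limitation period began to run on 2017-08-04.
Adding the 6 years base period to 2017-08-04 gives a deadline of 2023-08-04, before any tolling.
The period was tolled for 429 days by the emergency suspension of filing deadlines (2019-11-10 to 2021-01-12), pushing the deadline to 2024-10-06.
The automatic bankruptcy stay from 2023-10-03 to 2024-04-23 tolled the period for 203 days, extending the deadline to 2025-04-27.
The other events in the timeline have no effect on the limitation period under the stated rules.
Filing on 2025-03-27 beat the 2025-04-27 deadline — the action is timely.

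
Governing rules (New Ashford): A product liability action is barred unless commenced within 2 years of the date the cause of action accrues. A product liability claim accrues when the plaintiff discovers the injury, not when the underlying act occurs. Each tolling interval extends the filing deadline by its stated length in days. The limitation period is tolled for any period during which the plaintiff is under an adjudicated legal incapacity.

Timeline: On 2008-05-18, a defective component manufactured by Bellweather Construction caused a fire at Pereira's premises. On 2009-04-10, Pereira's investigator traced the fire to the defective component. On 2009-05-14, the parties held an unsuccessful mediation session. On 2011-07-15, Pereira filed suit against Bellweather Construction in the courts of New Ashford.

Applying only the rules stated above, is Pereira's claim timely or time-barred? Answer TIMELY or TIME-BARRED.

Accrual is tied to discovery, so the period began on 2009-04-10 rather than on 2008-05-18 when the act occurred.
Adding the 2 years base period to 2009-04-10 gives a deadline of 2011-04-10, before any tolling.
The other events in the timeline have no effect on the limitation period under the stated rules.
Filing on 2011-07-15 missed the 2011-04-10 deadline — the action is time-barred.

TIME-BARRED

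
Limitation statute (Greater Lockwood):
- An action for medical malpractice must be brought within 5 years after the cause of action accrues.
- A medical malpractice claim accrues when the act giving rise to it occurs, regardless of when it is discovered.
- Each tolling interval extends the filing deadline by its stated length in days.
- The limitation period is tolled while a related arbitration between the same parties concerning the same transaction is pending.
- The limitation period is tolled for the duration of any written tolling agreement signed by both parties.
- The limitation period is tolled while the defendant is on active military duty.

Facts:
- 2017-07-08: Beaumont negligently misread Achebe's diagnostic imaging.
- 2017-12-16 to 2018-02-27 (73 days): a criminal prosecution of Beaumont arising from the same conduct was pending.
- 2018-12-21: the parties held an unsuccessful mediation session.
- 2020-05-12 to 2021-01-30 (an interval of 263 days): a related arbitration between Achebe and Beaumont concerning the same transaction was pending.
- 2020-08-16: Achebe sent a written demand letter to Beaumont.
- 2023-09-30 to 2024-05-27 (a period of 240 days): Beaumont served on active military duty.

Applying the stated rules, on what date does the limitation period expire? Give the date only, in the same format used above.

2023-03-28

The limitation period began to run on 2017-07-08.
Adding the 5 years base period to 2017-07-08 gives a deadline of 2022-07-08, before any tolling.
Because the pending related arbitration ran from 2020-05-12 to 2021-01-30, the deadline is extended by 263 days to 2023-03-28.
The defendant's active military service starting 2023-09-30 came too late — the period had run on 2023-03-28 — and so does not extend the deadline.
No stated provision tolls the period for a criminal prosecution, so the interval from 2017-12-16 to 2018-02-27 has no effect on the deadline.
Nothing else in the chronology tolls or restarts the period.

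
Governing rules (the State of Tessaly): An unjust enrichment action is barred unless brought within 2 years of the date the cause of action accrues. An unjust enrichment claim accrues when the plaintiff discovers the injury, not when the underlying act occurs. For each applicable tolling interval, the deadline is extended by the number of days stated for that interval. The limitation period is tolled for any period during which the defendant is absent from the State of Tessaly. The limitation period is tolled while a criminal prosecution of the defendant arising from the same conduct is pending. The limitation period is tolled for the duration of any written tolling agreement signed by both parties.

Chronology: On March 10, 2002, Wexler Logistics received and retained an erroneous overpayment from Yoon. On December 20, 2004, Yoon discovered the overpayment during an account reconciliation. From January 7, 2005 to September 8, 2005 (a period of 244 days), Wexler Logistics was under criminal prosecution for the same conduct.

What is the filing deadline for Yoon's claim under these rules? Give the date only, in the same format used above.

Under the discovery rule, the claim accrued on December 20, 2004, when Yoon discovered the injury — not on the March 10, 2002 date of the underlying act.
Adding the 2 years base period to December 20, 2004 gives a deadline of December 20, 2006, before any tolling.
The pending criminal prosecution from January 7, 2005 to September 8, 2005 tolled the period for 244 days, extending the deadline to August 21, 2007.

August 21, 2007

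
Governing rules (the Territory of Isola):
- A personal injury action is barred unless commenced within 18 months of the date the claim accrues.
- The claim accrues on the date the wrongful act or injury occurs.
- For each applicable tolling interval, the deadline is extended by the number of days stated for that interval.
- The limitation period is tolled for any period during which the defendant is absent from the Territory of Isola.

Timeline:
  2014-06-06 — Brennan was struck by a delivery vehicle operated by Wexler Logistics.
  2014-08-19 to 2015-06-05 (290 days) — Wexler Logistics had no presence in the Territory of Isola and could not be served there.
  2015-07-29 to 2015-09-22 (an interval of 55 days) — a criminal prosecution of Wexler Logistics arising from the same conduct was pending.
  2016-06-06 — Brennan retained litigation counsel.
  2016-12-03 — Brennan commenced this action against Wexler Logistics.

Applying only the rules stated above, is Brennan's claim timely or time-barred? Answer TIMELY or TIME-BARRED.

The claim accrued on 2014-06-06, when the wrongful act occurred.
18 months from 2014-06-06 is 2015-12-06.
The defendant's absence from the jurisdiction from 2014-08-19 to 2015-06-05 tolled the period for 290 days, extending the deadline to 2016-09-21.
The pending criminal prosecution from 2015-07-29 to 2015-09-22 does not toll the period, because no stated rule makes a criminal prosecution a tolling event.
Nothing else in the chronology tolls or restarts the period.
Brennan filed on 2016-12-03, after the 2016-09-21 deadline, so the action is time-barred.

TIME-BARRED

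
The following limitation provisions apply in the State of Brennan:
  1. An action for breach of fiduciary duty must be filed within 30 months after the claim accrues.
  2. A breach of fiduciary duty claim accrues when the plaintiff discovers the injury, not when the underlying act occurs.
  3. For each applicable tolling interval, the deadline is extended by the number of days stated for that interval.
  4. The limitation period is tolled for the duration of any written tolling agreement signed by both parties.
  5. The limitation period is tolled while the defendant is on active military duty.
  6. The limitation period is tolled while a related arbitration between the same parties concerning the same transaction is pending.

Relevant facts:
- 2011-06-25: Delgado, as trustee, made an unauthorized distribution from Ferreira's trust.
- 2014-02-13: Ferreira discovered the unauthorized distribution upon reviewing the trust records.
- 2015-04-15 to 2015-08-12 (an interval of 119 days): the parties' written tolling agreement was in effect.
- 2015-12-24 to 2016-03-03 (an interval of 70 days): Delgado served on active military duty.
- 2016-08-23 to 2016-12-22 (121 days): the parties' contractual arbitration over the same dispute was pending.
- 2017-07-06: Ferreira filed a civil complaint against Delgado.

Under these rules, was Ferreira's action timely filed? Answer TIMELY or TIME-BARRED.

The claim did not accrue until Ferreira discovered the injury on 2014-02-13; the 2011-06-25 act date does not start the clock under the stated rule.
The untolled deadline — 30 months after 2014-02-13 — is 2016-08-13.
Because the written tolling agreement ran from 2015-04-15 to 2015-08-12, the deadline is extended by 119 days to 2016-12-10.
The defendant's active military service from 2015-12-24 to 2016-03-03 tolled the period for 70 days, extending the deadline to 2017-02-18.
The period was tolled for 121 days by the pending related arbitration (2016-08-23 to 2016-12-22), pushing the deadline to 2017-06-19.
Ferreira filed on 2017-07-06, after the 2017-06-19 deadline, so the action is time-barred.

TIME-BARRED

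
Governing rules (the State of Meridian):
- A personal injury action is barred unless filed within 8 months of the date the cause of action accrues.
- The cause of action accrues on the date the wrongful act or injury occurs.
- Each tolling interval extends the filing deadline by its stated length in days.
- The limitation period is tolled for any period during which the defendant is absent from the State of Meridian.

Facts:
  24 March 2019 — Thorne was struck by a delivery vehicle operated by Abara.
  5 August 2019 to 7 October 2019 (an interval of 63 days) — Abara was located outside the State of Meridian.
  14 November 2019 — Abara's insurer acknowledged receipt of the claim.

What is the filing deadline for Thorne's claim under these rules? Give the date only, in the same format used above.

The limitation period began to run on 24 March 2019.
Adding the 8 months base period to 24 March 2019 gives a deadline of 24 November 2019, before any tolling.
The defendant's absence from the jurisdiction from 5 August 2019 to 7 October 2019 tolled the period for 63 days, extending the deadline to 26 January 2020.
The other events in the timeline have no effect on the limitation period under the stated rules.

26 January 2020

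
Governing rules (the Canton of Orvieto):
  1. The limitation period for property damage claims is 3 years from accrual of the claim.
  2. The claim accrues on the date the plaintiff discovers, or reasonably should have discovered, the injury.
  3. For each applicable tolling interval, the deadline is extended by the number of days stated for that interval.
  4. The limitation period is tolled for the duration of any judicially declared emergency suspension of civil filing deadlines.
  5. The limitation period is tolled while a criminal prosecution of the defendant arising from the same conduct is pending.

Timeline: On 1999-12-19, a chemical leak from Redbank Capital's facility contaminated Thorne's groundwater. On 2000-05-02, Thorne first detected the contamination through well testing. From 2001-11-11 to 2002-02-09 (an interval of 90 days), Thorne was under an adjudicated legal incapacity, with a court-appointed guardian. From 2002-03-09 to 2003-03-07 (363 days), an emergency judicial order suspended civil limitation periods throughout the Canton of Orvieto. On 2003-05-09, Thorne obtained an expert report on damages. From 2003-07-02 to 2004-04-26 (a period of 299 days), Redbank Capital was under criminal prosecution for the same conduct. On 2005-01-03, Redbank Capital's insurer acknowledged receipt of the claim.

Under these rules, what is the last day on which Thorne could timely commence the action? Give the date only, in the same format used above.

2005-02-22

Under the discovery rule, the claim accrued on 2000-05-02, when Thorne discovered the injury — not on the 1999-12-19 date of the underlying act.
The untolled deadline — 3 years after 2000-05-02 — is 2003-05-02.
Because the emergency suspension of filing deadlines ran from 2002-03-09 to 2003-03-07, the deadline is extended by 363 days to 2004-04-29.
Because the pending criminal prosecution ran from 2003-07-02 to 2004-04-26, the deadline is extended by 299 days to 2005-02-22.
No stated provision tolls the period for the plaintiff's incapacity, so the interval from 2001-11-11 to 2002-02-09 has no effect on the deadline.
Nothing else in the chronology tolls or restarts the period.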